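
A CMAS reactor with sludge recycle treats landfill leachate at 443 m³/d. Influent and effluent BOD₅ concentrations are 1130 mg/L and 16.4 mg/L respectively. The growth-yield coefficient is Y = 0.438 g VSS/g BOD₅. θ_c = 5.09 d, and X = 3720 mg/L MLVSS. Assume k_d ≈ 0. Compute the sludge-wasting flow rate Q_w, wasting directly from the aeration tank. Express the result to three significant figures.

Q_w ≈ 58.1 m³/d

Biomass mass balance (decay neglected): V·X = Y·Q·(S₀ − S)·θ_c, so V = 0.438 × 443 × (1130 − 16.4) × 5.09 / 3720 = 295.7 m³.
Wasting from the aeration tank: Q_w = V / θ_c = 295.7 / 5.09 = 58.09 m³/d.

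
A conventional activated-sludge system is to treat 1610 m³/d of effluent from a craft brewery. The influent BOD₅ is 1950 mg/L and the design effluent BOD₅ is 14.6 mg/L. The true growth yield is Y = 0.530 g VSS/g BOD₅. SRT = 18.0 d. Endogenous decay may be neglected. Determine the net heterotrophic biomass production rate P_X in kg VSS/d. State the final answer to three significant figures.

P_X ≈ 1650 kg VSS/d

No decay correction is needed, so Y_obs = Y = 0.530.
Q·(S₀ − S) = 1610 × (1950 − 14.6) × 10⁻³ = 3116 kg/d removed.
So the net sludge growth is P_X = 0.5300 × 3116 = 1651 kg VSS/d.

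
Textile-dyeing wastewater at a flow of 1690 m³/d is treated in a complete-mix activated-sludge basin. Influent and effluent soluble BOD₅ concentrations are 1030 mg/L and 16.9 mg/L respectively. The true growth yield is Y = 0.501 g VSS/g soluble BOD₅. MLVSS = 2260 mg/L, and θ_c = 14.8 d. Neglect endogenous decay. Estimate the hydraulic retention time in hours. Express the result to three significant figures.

τ ≈ 79.8 h

Biomass mass balance (decay neglected): V·X = Y·Q·(S₀ − S)·θ_c, so V = 0.501 × 1690 × (1030 − 16.9) × 14.8 / 2260 = 5617 m³.
Hydraulic retention time τ = V/Q = 5617 / 1690 = 3.324 d = 79.77 h.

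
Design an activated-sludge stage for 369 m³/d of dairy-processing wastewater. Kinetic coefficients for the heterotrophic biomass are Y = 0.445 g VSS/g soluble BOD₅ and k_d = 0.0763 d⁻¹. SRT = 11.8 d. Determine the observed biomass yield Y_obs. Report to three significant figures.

Y_obs ≈ 0.234 g VSS/g soluble BOD₅

Y_obs = Y / (1 + k_d θ_c) = 0.445 / (1 + 0.0763 × 11.8) = 0.445 / 1.900 = 0.2342.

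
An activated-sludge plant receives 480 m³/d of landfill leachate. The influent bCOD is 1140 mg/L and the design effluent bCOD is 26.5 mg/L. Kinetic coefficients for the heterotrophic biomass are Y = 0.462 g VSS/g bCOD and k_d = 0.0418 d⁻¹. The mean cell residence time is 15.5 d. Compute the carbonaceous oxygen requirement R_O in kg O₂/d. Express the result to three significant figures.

Y_obs = Y / (1 + k_d θ_c) = 0.462 / (1 + 0.0418 × 15.5) = 0.462 / 1.648 = 0.2804.
Mass of bCOD removed per day: Q(S₀ − S) = 480 × 1114 g/m³ = 534.5 kg/d.
P_X = Y_obs·Q·(S₀ − S) = 0.2804 × 534.5 = 149.8 kg VSS/d.
R_O = Q·(S₀ − S) − 1.42·P_X = 534.5 − 1.42 × 149.8 = 321.7 kg O₂/d.

R_O ≈ 322 kg O₂/d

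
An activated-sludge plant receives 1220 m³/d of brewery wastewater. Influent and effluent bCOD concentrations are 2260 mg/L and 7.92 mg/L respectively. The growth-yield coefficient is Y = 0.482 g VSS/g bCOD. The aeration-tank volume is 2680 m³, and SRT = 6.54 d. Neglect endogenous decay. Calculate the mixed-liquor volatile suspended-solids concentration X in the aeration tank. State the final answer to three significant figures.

From V·X = Y·Q·(S₀ − S)·θ_c (decay neglected): X = 0.482 × 1220 × (2260 − 7.92) × 6.54 / 2680 = 3232 mg/L.

X ≈ 3230 mg/L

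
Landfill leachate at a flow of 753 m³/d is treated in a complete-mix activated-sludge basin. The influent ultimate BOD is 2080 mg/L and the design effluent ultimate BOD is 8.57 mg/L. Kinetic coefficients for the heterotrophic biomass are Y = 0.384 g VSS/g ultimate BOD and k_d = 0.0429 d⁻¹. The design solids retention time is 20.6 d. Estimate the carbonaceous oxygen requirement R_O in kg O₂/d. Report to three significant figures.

R_O ≈ 1110 kg O₂/d

Y_obs = Y / (1 + k_d θ_c) = 0.384 / (1 + 0.0429 × 20.6) = 0.384 / 1.884 = 0.2038.
ΔS = 2080 − 8.57 = 2071 mg/L, so the substrate removal rate is 753 × 2071/1000 = 1560 kg ultimate BOD/d.
P_X = Y_obs·Q·(S₀ − S) = 0.2038 × 1560 = 318.0 kg VSS/d.
R_O = Q·(S₀ − S) − 1.42·P_X = 1560 − 1.42 × 318.0 = 1108 kg O₂/d.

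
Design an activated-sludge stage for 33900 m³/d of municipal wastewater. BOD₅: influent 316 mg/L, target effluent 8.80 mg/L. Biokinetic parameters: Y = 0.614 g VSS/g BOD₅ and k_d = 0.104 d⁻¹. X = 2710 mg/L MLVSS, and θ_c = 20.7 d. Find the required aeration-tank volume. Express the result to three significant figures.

Rearranging the biomass balance for a CMAS with decay, V = Y·Q·ΔS·θ_c / [X·(1+k_d θ_c)] = 0.614 × 33900 × (316 − 8.80) × 20.7 / [2710 × (1 + 0.104 × 20.7)] = 1.32×10^8 / 8544 = 15492 m³.

V ≈ 15500 m³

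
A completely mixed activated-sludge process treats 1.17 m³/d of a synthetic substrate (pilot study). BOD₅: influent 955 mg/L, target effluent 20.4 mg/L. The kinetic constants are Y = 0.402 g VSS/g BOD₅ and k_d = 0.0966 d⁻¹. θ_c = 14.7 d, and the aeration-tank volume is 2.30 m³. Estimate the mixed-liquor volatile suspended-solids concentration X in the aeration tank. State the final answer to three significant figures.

Solving the biomass balance for X: X = Y Q (S₀−S) θ_c / [V (1+k_d θ_c)] = 0.402 × 1.17 × (955 − 20.4) × 14.7 / [2.30 × (1 + 0.0966 × 14.7)] = 1161 mg/L.

X ≈ 1160 mg/L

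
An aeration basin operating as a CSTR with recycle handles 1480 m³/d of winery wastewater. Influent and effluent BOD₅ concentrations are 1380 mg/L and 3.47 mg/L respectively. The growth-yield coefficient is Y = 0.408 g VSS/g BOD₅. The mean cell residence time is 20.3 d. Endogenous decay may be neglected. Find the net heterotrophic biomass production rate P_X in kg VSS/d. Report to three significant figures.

Since k_d ≈ 0, Y_obs = Y = 0.408 g VSS/g BOD₅.
Q·(S₀ − S) = 1480 × (1380 − 3.47) × 10⁻³ = 2037 kg/d removed.
So the net sludge growth is P_X = 0.4080 × 2037 = 831.2 kg VSS/d.

P_X ≈ 831 kg VSS/d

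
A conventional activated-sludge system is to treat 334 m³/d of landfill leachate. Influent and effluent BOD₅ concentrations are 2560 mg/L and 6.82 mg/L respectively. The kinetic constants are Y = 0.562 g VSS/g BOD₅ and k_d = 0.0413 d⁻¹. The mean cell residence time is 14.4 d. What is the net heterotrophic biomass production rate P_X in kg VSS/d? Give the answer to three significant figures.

Observed yield with endogenous decay: Y_obs = Y / (1 + k_d·θ_c) = 0.562 / (1 + 0.0413 × 14.4) = 0.562 / 1.595 = 0.3524 g VSS/g BOD₅.
Mass of BOD₅ removed per day: Q(S₀ − S) = 334 × 2553 g/m³ = 852.8 kg/d.
Net biomass production P_X = Y_obs × Q·(S₀ − S) = 0.3524 × 852.8 = 300.5 kg VSS/d.

P_X ≈ 301 kg VSS/d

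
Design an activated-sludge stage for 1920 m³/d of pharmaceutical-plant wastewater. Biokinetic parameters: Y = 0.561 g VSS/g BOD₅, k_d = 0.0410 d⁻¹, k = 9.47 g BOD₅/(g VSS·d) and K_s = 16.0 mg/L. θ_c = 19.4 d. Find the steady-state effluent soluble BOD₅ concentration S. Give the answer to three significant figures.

Effluent substrate depends only on kinetics and SRT: S = K_s(1 + k_d θ_c) / [θ_c(Yk − k_d) − 1] = 16.0 × (1 + 0.0410 × 19.4) / [19.4 × (0.561 × 9.47 − 0.0410) − 1] = 28.73 / 101.3 = 0.2837 mg/L.

S ≈ 0.284 mg/L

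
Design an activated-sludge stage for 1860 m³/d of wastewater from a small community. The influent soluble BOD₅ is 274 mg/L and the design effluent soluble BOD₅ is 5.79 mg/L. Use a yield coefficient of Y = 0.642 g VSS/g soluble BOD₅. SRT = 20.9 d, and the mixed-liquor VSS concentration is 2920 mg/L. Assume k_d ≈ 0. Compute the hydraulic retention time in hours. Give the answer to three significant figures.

Biomass mass balance (decay neglected): V·X = Y·Q·(S₀ − S)·θ_c, so V = 0.642 × 1860 × (274 − 5.79) × 20.9 / 2920 = 2292 m³.
τ = V/Q = 2292/1860 = 1.232 d, or 29.58 h.

τ ≈ 29.6 h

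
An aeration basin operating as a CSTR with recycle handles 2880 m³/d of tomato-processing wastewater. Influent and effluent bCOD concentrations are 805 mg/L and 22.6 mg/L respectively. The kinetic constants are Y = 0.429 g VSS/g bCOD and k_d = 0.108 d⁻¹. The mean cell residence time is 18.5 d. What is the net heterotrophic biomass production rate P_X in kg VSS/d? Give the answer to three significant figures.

Correct the yield for decay: Y_obs = Y/(1 + k_d θ_c) = 0.429 / (1 + 0.108 × 18.5) = 0.429 / 2.998 = 0.1431.
Substrate removed = Q·(S₀ − S) = 2880 m³/d × (805 − 22.6) g/m³ = 2.25×10^6 g/d = 2253 kg/d.
Biomass produced: P_X = Y_obs·Q·ΔS = 0.1431 × 2253 ≈ 322.4 kg VSS/d.

P_X ≈ 322 kg VSS/d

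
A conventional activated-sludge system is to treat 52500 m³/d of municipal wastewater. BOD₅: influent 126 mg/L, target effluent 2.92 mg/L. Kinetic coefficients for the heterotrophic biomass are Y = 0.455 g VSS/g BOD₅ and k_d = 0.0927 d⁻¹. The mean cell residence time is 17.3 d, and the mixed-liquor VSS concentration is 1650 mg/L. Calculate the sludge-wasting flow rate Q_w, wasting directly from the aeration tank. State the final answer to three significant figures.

Rearranging the biomass balance for a CMAS with decay, V = Y·Q·ΔS·θ_c / [X·(1+k_d θ_c)] = 0.455 × 52500 × (126 − 2.92) × 17.3 / [1650 × (1 + 0.0927 × 17.3)] = 5.09×10^7 / 4296 = 11839 m³.
For wasting at MLVSS concentration, Q_w = V/θ_c = 11839/17.3 = 684.4 m³/d.

Q_w ≈ 684 m³/d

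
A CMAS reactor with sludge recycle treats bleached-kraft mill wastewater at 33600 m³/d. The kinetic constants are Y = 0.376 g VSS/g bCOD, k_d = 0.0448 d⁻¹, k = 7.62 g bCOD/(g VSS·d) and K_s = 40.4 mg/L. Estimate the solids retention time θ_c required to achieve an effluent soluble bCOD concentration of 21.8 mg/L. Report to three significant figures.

From 1/θ_c = Y·k·S/(K_s + S) − k_d: Y·k·S/(K_s+S) = 0.376 × 7.62 × 21.8 / (40.4 + 21.8) = 1.004 d⁻¹.
θ_c = 1/(μ − k_d) = 1/(1.004 − 0.0448) = 1/0.9594 = 1.042 d.

θ_c ≈ 1.04 d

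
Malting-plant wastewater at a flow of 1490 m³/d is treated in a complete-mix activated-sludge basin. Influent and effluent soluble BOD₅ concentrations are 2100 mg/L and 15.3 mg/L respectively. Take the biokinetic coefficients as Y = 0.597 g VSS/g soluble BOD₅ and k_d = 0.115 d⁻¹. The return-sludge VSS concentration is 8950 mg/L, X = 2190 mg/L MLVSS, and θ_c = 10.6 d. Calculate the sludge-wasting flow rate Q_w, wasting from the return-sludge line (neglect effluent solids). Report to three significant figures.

Q_w ≈ 93.4 m³/d

Steady-state biomass mass balance: V·X·(1 + k_d·θ_c) = Y·Q·(S₀ − S)·θ_c, so V = 0.597 × 1490 × (2100 − 15.3) × 10.6 / [2190 × (1 + 0.115 × 10.6)] = 1.97×10^7 / 4860 = 4045 m³.
Wasting from the return line (neglecting effluent solids): Q_w = V·X / (θ_c·X_r) = 4045 × 2190 / (10.6 × 8950) = 93.37 m³/d.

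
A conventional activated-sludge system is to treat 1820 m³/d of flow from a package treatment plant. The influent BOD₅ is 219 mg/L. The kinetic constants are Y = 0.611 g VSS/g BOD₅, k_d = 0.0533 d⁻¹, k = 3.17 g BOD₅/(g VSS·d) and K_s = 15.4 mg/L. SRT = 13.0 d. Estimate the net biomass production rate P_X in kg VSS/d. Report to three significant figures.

From the Monod/SRT balance for a CMAS, S = K_s·(1+k_d θ_c)/[θ_c·(Y k − k_d) − 1] = 15.4 × (1 + 0.0533 × 13.0) / [13.0 × (0.611 × 3.17 − 0.0533) − 1] = 26.07 / 23.49 = 1.110 mg/L.
Y_obs = Y / (1 + k_d θ_c) = 0.611 / (1 + 0.0533 × 13.0) = 0.611 / 1.693 = 0.3609.
Substrate removed = Q·(S₀ − S) = 1820 m³/d × (219 − 1.11) g/m³ = 3.97×10^5 g/d = 396.6 kg/d.
Net biomass production P_X = Y_obs × Q·(S₀ − S) = 0.3609 × 396.6 = 143.1 kg VSS/d.

P_X ≈ 143 kg VSS/d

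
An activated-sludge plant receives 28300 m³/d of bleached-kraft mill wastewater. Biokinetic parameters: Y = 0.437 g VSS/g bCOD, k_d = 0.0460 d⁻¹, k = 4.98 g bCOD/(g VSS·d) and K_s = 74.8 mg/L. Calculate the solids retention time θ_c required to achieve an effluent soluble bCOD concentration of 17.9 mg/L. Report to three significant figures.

θ_c ≈ 2.67 d

Specific growth rate at S = 17.9 mg/L: μ = YkS/(K_s+S) = 0.437·4.98·17.9/(74.8+17.9) = 0.4202 d⁻¹.
1/θ_c = 0.4202 − 0.0460 = 0.3742 d⁻¹, so θ_c = 2.672 d.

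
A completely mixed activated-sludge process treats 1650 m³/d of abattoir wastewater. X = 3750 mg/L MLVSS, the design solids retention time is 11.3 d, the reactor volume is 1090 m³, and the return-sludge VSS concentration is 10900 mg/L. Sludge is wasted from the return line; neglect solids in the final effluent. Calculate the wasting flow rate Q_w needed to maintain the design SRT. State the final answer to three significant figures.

Wasting from the return line (neglecting effluent solids): Q_w = V·X / (θ_c·X_r) = 1090 × 3750 / (11.3 × 10900) = 33.19 m³/d.

Q_w ≈ 33.2 m³/d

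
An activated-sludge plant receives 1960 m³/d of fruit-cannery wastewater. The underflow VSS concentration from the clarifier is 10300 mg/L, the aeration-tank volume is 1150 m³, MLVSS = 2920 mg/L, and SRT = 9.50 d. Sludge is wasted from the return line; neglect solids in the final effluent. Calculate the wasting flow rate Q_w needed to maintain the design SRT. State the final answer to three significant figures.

Q_w = (V·X)/(θ_c X_r) = 1150 × 2920 / (9.50 × 10300) = 34.32 m³/d.

Q_w ≈ 34.3 m³/d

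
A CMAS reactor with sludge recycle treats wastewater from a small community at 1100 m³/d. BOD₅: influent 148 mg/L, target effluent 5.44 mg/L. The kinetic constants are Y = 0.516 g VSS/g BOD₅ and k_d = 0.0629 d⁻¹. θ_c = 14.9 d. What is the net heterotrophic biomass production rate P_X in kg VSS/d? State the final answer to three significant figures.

P_X ≈ 41.8 kg VSS/d

Y_obs = Y / (1 + k_d θ_c) = 0.516 / (1 + 0.0629 × 14.9) = 0.516 / 1.937 = 0.2664.
Substrate removed = Q·(S₀ − S) = 1100 m³/d × (148 − 5.44) g/m³ = 1.57×10^5 g/d = 156.8 kg/d.
P_X = Y_obs · Q(S₀ − S) = 0.2664 × 156.8 = 41.77 kg VSS/d.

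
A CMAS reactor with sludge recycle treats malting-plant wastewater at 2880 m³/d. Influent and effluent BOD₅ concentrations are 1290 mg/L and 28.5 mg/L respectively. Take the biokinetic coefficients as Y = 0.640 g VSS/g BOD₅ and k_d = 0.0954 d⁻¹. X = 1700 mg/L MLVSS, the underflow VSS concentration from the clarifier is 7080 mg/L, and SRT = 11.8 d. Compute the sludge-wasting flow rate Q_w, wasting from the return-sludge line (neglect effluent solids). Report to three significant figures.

Rearranging the biomass balance for a CMAS with decay, V = Y·Q·ΔS·θ_c / [X·(1+k_d θ_c)] = 0.640 × 2880 × (1290 − 28.5) × 11.8 / [1700 × (1 + 0.0954 × 11.8)] = 2.74×10^7 / 3614 = 7593 m³.
Wasting from the return line (neglecting effluent solids): Q_w = V·X / (θ_c·X_r) = 7593 × 1700 / (11.8 × 7080) = 154.5 m³/d.

Q_w ≈ 154 m³/d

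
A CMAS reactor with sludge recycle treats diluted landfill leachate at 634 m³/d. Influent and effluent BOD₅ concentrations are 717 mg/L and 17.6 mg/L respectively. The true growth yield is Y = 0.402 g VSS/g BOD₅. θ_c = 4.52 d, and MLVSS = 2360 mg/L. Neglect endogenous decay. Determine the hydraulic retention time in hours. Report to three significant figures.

τ ≈ 12.9 h

Biomass mass balance (decay neglected): V·X = Y·Q·(S₀ − S)·θ_c, so V = 0.402 × 634 × (717 − 17.6) × 4.52 / 2360 = 341.4 m³.
HRT = V/Q = 341.4 m³ / 634 m³·d⁻¹ = 0.5385 d × 24 = 12.92 h.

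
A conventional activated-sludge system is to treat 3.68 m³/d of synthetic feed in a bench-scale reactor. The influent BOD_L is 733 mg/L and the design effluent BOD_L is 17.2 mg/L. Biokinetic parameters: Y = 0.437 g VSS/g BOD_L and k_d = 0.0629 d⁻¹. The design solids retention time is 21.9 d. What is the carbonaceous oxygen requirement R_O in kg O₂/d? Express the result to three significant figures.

R_O ≈ 1.95 kg O₂/d

Y_obs = Y / (1 + k_d θ_c) = 0.437 / (1 + 0.0629 × 21.9) = 0.437 / 2.378 = 0.1838.
Q·(S₀ − S) = 3.68 × (733 − 17.2) × 10⁻³ = 2.634 kg/d removed.
Net sludge production P_X = 0.1838 × 2.634 = 0.4842 kg VSS/d.
R_O = Q·ΔS − 1.42 P_X = 2.634 − 0.6875 = 1.947 kg O₂/d.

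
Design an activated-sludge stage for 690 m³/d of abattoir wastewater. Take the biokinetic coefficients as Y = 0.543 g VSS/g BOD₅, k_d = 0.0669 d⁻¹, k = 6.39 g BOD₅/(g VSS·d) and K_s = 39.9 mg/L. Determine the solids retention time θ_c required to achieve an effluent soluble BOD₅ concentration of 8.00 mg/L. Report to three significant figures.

Specific growth rate at S = 8.00 mg/L: μ = YkS/(K_s+S) = 0.543·6.39·8.00/(39.9+8.00) = 0.5795 d⁻¹.
Then 1/θ_c = μ − k_d = 0.5795 − 0.0669 = 0.5126 d⁻¹, giving θ_c = 1.951 d.

θ_c ≈ 1.95 d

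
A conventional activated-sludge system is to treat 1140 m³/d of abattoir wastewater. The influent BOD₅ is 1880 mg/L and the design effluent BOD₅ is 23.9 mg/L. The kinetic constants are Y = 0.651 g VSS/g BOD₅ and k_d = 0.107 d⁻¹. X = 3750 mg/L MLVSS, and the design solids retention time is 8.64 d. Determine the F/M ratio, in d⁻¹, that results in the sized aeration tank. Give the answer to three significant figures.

F/M ≈ 0.347 d⁻¹

Rearranging the biomass balance for a CMAS with decay, V = Y·Q·ΔS·θ_c / [X·(1+k_d θ_c)] = 0.651 × 1140 × (1880 − 23.9) × 8.64 / [3750 × (1 + 0.107 × 8.64)] = 1.19×10^7 / 7217 = 1649 m³.
F/M = Q·S₀ / (V·X) = 1140 × 1880 / (1649 × 3750) = 0.3466 g BOD₅·(g VSS·d)⁻¹.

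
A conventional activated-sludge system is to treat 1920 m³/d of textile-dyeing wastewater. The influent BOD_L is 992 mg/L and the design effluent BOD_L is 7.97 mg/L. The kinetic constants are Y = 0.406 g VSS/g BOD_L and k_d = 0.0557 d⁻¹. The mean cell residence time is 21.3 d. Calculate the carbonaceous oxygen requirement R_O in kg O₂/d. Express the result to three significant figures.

Correct the yield for decay: Y_obs = Y/(1 + k_d θ_c) = 0.406 / (1 + 0.0557 × 21.3) = 0.406 / 2.186 = 0.1857.
Q·(S₀ − S) = 1920 × (992 − 7.97) × 10⁻³ = 1889 kg/d removed.
Net sludge production P_X = 0.1857 × 1889 = 350.8 kg VSS/d.
R_O = Q·(S₀ − S) − 1.42·P_X = 1889 − 1.42 × 350.8 = 1391 kg O₂/d.

R_O ≈ 1390 kg O₂/d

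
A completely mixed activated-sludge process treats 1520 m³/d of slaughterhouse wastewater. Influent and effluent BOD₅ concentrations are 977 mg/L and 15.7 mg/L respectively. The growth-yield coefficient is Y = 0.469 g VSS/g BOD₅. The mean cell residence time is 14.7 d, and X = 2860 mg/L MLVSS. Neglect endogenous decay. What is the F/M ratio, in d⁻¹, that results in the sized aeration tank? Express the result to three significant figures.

With k_d = 0 the design equation reduces to V = Y Q (S₀−S) θ_c / X = 0.469 × 1520 × (977 − 15.7) × 14.7 / 2860 = 3522 m³.
Food-to-microorganism ratio F/M = Q S₀ / (V X) = 1520 × 977 / (3522 × 2860) = 0.1474 d⁻¹.

F/M ≈ 0.147 d⁻¹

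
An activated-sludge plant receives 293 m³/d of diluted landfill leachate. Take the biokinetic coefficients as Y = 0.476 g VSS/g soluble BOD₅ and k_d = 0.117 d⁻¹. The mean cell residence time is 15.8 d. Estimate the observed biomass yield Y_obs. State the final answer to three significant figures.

Y_obs = Y / (1 + k_d θ_c) = 0.476 / (1 + 0.117 × 15.8) = 0.476 / 2.849 = 0.1671.

Y_obs ≈ 0.167 g VSS/g soluble BOD₅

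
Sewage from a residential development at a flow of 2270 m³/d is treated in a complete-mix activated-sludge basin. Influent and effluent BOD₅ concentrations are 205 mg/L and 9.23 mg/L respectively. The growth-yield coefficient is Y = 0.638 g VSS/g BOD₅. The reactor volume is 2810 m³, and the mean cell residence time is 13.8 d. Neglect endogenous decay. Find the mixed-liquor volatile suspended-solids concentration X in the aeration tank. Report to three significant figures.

X ≈ 1390 mg/L

X = Y·Q·ΔS·θ_c / V = 0.638 × 2270 × (205 − 9.23) × 13.8 / 2810 = 1392 mg/L.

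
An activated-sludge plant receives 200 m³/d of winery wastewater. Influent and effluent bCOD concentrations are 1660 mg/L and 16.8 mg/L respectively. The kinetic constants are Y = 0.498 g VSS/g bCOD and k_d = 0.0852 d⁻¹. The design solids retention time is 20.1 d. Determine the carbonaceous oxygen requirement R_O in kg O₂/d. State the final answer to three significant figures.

The observed yield is Y_obs = Y/(1 + k_d·θ_c) = 0.498 / (1 + 0.0852 × 20.1) = 0.498 / 2.713 = 0.1836 g VSS per g bCOD removed.
Mass of bCOD removed per day: Q(S₀ − S) = 200 × 1643 g/m³ = 328.6 kg/d.
Biomass synthesised: P_X = Y_obs × 328.6 = 60.34 kg VSS/d.
Carbonaceous O₂ demand = substrate oxidised − cell-mass equivalent = 328.6 − 1.42 × 60.34 = 243.0 kg O₂/d.

R_O ≈ 243 kg O₂/d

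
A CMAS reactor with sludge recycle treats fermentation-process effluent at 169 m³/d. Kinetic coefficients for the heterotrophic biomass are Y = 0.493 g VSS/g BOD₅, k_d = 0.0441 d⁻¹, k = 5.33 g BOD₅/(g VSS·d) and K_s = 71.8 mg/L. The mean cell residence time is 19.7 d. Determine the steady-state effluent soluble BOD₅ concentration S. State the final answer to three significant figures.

From the Monod/SRT balance for a CMAS, S = K_s·(1+k_d θ_c)/[θ_c·(Y k − k_d) − 1] = 71.8 × (1 + 0.0441 × 19.7) / [19.7 × (0.493 × 5.33 − 0.0441) − 1] = 134.2 / 49.90 = 2.689 mg/L.

S ≈ 2.69 mg/L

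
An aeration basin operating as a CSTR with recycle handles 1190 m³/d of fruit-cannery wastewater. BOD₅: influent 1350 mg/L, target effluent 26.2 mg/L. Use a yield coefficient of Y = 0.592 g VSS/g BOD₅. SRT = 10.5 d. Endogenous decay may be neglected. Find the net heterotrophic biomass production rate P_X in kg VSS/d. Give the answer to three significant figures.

With endogenous decay neglected, the observed yield equals the true yield: Y_obs = Y = 0.592 g VSS/g BOD₅.
Q·(S₀ − S) = 1190 × (1350 − 26.2) × 10⁻³ = 1575 kg/d removed.
Net biomass production P_X = Y_obs × Q·(S₀ − S) = 0.5920 × 1575 = 932.6 kg VSS/d.

P_X ≈ 933 kg VSS/d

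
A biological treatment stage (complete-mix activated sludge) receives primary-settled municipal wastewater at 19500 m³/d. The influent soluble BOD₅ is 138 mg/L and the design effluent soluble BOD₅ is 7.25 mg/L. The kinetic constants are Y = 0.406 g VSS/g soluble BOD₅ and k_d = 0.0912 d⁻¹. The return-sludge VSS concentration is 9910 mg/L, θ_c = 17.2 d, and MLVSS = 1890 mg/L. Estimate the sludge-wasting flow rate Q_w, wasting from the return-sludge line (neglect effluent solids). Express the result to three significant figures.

Rearranging the biomass balance for a CMAS with decay, V = Y·Q·ΔS·θ_c / [X·(1+k_d θ_c)] = 0.406 × 19500 × (138 − 7.25) × 17.2 / [1890 × (1 + 0.0912 × 17.2)] = 1.78×10^7 / 4855 = 3667 m³.
Q_w = (V·X)/(θ_c X_r) = 3667 × 1890 / (17.2 × 9910) = 40.67 m³/d.

Q_w ≈ 40.7 m³/d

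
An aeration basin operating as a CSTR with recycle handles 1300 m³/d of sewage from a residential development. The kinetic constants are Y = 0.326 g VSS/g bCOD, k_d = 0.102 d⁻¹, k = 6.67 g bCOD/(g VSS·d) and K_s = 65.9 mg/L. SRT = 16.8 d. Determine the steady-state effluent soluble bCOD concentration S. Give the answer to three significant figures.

S ≈ 5.29 mg/L

For a completely mixed reactor with recycle the Lawrence–McCarty relation gives S = K_s·(1 + k_d·θ_c) / [θ_c·(Y·k − k_d) − 1] = 65.9 × (1 + 0.102 × 16.8) / [16.8 × (0.326 × 6.67 − 0.102) − 1] = 178.8 / 33.82 = 5.288 mg/L.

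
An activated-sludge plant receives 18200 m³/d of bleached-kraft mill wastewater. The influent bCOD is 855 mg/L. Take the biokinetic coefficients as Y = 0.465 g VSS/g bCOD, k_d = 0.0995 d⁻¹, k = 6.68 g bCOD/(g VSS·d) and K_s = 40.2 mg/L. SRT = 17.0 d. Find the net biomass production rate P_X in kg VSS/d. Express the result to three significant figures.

P_X ≈ 2680 kg VSS/d

From the Monod/SRT balance for a CMAS, S = K_s·(1+k_d θ_c)/[θ_c·(Y k − k_d) − 1] = 40.2 × (1 + 0.0995 × 17.0) / [17.0 × (0.465 × 6.68 − 0.0995) − 1] = 108.2 / 50.11 = 2.159 mg/L.
The observed yield is Y_obs = Y/(1 + k_d·θ_c) = 0.465 / (1 + 0.0995 × 17.0) = 0.465 / 2.692 = 0.1728 g VSS per g bCOD removed.
Mass of bCOD removed per day: Q(S₀ − S) = 18200 × 852.8 g/m³ = 15522 kg/d.
P_X = Y_obs · Q(S₀ − S) = 0.1728 × 15522 = 2682 kg VSS/d.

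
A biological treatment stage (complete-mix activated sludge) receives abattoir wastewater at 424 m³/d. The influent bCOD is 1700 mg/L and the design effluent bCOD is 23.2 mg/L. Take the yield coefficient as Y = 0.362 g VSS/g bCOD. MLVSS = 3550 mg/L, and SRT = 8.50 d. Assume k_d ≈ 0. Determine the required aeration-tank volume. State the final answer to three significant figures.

V ≈ 616 m³

Biomass mass balance (decay neglected): V·X = Y·Q·(S₀ − S)·θ_c, so V = 0.362 × 424 × (1700 − 23.2) × 8.50 / 3550 = 616.2 m³.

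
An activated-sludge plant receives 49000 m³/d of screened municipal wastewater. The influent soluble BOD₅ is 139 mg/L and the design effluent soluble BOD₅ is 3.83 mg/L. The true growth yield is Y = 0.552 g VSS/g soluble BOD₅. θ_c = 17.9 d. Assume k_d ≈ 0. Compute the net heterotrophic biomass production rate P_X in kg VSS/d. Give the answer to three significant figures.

P_X ≈ 3660 kg VSS/d

Since k_d ≈ 0, Y_obs = Y = 0.552 g VSS/g soluble BOD₅.
ΔS = 139 − 3.83 = 135.2 mg/L, so the substrate removal rate is 49000 × 135.2/1000 = 6623 kg soluble BOD₅/d.
P_X = Y_obs · Q(S₀ − S) = 0.5520 × 6623 = 3656 kg VSS/d.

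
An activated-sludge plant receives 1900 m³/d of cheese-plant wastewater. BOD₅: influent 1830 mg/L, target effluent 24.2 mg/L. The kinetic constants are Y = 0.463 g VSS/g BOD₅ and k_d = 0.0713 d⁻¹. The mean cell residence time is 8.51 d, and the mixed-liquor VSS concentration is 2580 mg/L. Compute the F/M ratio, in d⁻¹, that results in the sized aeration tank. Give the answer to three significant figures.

From the SRT design equation V = Y Q (S₀−S) θ_c / [X (1 + k_d θ_c)] = 0.463 × 1900 × (1830 − 24.2) × 8.51 / [2580 × (1 + 0.0713 × 8.51)] = 1.35×10^7 / 4145 = 3261 m³.
F/M = applied load / biomass = Q·S₀/(V·X) = 1900 × 1830 / (3261 × 2580) = 0.4133 d⁻¹.

F/M ≈ 0.413 d⁻¹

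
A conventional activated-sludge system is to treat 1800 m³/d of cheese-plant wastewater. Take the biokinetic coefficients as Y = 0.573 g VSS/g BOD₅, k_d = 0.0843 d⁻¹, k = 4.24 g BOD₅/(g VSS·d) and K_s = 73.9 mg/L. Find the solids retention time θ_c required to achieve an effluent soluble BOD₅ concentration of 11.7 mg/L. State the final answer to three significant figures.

θ_c ≈ 4.04 d

Specific growth rate at S = 11.7 mg/L: μ = YkS/(K_s+S) = 0.573·4.24·11.7/(73.9+11.7) = 0.3321 d⁻¹.
1/θ_c = 0.3321 − 0.0843 = 0.2478 d⁻¹, so θ_c = 4.036 d.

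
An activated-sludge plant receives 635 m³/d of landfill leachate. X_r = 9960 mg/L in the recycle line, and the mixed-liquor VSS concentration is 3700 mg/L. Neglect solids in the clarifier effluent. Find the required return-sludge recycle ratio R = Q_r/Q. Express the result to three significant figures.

R ≈ 0.591

Solids balance on the clarifier gives (1+R)X = R·X_r, so R = X/(X_r − X) = 3700 / (9960 − 3700) = 0.5911.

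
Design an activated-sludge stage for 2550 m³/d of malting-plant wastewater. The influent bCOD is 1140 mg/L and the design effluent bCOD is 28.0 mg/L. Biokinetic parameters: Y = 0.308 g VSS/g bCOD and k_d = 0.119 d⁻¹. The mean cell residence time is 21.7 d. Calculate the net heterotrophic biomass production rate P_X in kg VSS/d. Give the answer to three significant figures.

The observed yield is Y_obs = Y/(1 + k_d·θ_c) = 0.308 / (1 + 0.119 × 21.7) = 0.308 / 3.582 = 0.08598 g VSS per g bCOD removed.
Q·(S₀ − S) = 2550 × (1140 − 28.0) × 10⁻³ = 2836 kg/d removed.
So the net sludge growth is P_X = 0.08598 × 2836 = 243.8 kg VSS/d.

P_X ≈ 244 kg VSS/d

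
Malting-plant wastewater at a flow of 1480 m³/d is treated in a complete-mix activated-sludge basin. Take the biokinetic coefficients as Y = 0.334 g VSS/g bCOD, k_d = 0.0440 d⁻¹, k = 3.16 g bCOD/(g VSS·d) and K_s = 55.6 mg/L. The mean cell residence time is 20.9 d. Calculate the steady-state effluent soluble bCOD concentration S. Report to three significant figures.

S ≈ 5.30 mg/L

Effluent substrate depends only on kinetics and SRT: S = K_s(1 + k_d θ_c) / [θ_c(Yk − k_d) − 1] = 55.6 × (1 + 0.0440 × 20.9) / [20.9 × (0.334 × 3.16 − 0.0440) − 1] = 106.7 / 20.14 = 5.300 mg/L.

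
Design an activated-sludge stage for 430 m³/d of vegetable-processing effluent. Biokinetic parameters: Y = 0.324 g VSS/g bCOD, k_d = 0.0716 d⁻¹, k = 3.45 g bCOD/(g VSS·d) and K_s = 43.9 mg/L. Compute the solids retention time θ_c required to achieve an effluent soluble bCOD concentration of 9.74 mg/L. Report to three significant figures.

At the target effluent, Y k S/(K_s+S) = 0.324×3.45×9.74/53.64 = 0.2030 d⁻¹.
1/θ_c = 0.2030 − 0.0716 = 0.1314 d⁻¹, so θ_c = 7.612 d.

θ_c ≈ 7.61 d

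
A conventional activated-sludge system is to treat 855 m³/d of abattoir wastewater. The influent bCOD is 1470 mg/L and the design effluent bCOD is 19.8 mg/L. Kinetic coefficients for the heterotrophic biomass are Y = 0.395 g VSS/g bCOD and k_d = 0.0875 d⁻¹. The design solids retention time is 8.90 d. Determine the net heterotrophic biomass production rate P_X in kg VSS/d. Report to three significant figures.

Y_obs = Y / (1 + k_d θ_c) = 0.395 / (1 + 0.0875 × 8.90) = 0.395 / 1.779 = 0.2221.
Q·(S₀ − S) = 855 × (1470 − 19.8) × 10⁻³ = 1240 kg/d removed.
Biomass produced: P_X = Y_obs·Q·ΔS = 0.2221 × 1240 ≈ 275.3 kg VSS/d.

P_X ≈ 275 kg VSS/d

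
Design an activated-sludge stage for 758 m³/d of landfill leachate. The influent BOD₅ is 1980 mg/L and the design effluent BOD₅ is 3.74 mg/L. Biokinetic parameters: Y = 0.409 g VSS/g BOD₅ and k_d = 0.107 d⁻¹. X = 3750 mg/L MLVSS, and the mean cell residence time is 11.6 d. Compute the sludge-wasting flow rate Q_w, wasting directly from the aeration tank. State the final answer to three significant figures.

Rearranging the biomass balance for a CMAS with decay, V = Y·Q·ΔS·θ_c / [X·(1+k_d θ_c)] = 0.409 × 758 × (1980 − 3.74) × 11.6 / [3750 × (1 + 0.107 × 11.6)] = 7.11×10^6 / 8404 = 845.6 m³.
With mixed-liquor wasting, θ_c = V/Q_w, so Q_w = V/θ_c = 845.6/11.6 = 72.90 m³/d.

Q_w ≈ 72.9 m³/d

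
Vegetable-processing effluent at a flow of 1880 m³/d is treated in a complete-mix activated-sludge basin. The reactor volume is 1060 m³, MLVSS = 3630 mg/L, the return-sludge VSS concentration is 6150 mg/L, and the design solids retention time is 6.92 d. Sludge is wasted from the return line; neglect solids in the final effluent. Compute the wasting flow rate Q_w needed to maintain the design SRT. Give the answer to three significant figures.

Q_w = (V·X)/(θ_c X_r) = 1060 × 3630 / (6.92 × 6150) = 90.41 m³/d.

Q_w ≈ 90.4 m³/d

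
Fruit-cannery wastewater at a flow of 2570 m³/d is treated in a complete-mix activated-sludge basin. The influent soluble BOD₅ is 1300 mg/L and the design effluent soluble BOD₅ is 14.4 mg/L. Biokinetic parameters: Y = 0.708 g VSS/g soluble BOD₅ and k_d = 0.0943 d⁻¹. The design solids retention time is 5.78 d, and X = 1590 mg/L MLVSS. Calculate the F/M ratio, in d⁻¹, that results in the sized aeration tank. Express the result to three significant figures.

F/M ≈ 0.382 d⁻¹

From the SRT design equation V = Y Q (S₀−S) θ_c / [X (1 + k_d θ_c)] = 0.708 × 2570 × (1300 − 14.4) × 5.78 / [1590 × (1 + 0.0943 × 5.78)] = 1.35×10^7 / 2457 = 5504 m³.
Food-to-microorganism ratio F/M = Q S₀ / (V X) = 2570 × 1300 / (5504 × 1590) = 0.3818 d⁻¹.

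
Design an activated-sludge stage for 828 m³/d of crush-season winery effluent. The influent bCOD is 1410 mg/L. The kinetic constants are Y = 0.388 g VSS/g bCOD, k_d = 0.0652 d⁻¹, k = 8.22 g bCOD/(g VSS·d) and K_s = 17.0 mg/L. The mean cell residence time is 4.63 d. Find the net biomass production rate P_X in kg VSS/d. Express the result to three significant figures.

Effluent substrate depends only on kinetics and SRT: S = K_s(1 + k_d θ_c) / [θ_c(Yk − k_d) − 1] = 17.0 × (1 + 0.0652 × 4.63) / [4.63 × (0.388 × 8.22 − 0.0652) − 1] = 22.13 / 13.46 = 1.644 mg/L.
The observed yield is Y_obs = Y/(1 + k_d·θ_c) = 0.388 / (1 + 0.0652 × 4.63) = 0.388 / 1.302 = 0.2980 g VSS per g bCOD removed.
Q·(S₀ − S) = 828 × (1410 − 1.64) × 10⁻³ = 1166 kg/d removed.
Net biomass production P_X = Y_obs × Q·(S₀ − S) = 0.2980 × 1166 = 347.5 kg VSS/d.

P_X ≈ 348 kg VSS/d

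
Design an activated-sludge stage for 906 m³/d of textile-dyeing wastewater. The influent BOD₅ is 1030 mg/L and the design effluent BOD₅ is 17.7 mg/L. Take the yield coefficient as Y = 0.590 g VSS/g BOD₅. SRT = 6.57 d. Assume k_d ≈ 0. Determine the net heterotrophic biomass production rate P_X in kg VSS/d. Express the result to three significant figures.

No decay correction is needed, so Y_obs = Y = 0.590.
Mass of BOD₅ removed per day: Q(S₀ − S) = 906 × 1012 g/m³ = 917.1 kg/d.
Biomass produced: P_X = Y_obs·Q·ΔS = 0.5900 × 917.1 ≈ 541.1 kg VSS/d.

P_X ≈ 541 kg VSS/d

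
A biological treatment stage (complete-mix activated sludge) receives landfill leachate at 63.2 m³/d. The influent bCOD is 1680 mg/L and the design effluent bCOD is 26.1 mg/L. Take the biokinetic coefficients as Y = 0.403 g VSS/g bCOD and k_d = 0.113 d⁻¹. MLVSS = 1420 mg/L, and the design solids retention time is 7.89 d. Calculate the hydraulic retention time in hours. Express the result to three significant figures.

τ ≈ 47.0 h

From the SRT design equation V = Y Q (S₀−S) θ_c / [X (1 + k_d θ_c)] = 0.403 × 63.2 × (1680 − 26.1) × 7.89 / [1420 × (1 + 0.113 × 7.89)] = 3.32×10^5 / 2686 = 123.7 m³.
HRT = V/Q = 123.7 m³ / 63.2 m³·d⁻¹ = 1.958 d × 24 = 46.99 h.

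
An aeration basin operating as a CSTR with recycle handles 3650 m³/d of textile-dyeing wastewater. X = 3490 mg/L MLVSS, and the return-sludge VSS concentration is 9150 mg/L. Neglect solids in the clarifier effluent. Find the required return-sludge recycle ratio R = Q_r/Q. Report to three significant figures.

Mass balance around the secondary clarifier (neglecting effluent solids): R = X / (X_r − X) = 3490 / (9150 − 3490) = 0.6166.

R ≈ 0.617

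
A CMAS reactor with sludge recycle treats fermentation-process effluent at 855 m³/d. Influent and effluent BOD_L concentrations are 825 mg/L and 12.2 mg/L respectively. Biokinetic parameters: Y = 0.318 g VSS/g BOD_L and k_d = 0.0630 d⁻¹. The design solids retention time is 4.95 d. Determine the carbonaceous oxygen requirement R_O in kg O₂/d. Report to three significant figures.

Observed yield with endogenous decay: Y_obs = Y / (1 + k_d·θ_c) = 0.318 / (1 + 0.0630 × 4.95) = 0.318 / 1.312 = 0.2424 g VSS/g BOD_L.
ΔS = 825 − 12.2 = 812.8 mg/L, so the substrate removal rate is 855 × 812.8/1000 = 694.9 kg BOD_L/d.
P_X = Y_obs·Q·(S₀ − S) = 0.2424 × 694.9 = 168.5 kg VSS/d.
R_O = Q·ΔS − 1.42 P_X = 694.9 − 239.2 = 455.7 kg O₂/d.

R_O ≈ 456 kg O₂/d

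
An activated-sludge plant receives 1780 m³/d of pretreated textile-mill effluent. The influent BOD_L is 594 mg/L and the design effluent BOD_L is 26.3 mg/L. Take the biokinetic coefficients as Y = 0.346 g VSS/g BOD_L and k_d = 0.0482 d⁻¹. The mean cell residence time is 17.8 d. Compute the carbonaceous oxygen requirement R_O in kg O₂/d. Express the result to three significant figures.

R_O ≈ 743 kg O₂/d

Y_obs = Y / (1 + k_d θ_c) = 0.346 / (1 + 0.0482 × 17.8) = 0.346 / 1.858 = 0.1862.
ΔS = 594 − 26.3 = 567.7 mg/L, so the substrate removal rate is 1780 × 567.7/1000 = 1011 kg BOD_L/d.
Biomass synthesised: P_X = Y_obs × 1011 = 188.2 kg VSS/d.
R_O = Q·ΔS − 1.42 P_X = 1011 − 267.2 = 743.3 kg O₂/d.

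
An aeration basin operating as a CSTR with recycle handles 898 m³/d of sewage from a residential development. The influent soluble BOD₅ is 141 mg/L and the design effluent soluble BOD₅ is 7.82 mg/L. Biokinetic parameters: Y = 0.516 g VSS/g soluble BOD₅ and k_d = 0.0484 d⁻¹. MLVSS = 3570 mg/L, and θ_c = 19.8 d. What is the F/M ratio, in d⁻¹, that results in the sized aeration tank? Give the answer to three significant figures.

Steady-state biomass mass balance: V·X·(1 + k_d·θ_c) = Y·Q·(S₀ − S)·θ_c, so V = 0.516 × 898 × (141 − 7.82) × 19.8 / [3570 × (1 + 0.0484 × 19.8)] = 1.22×10^6 / 6991 = 174.8 m³.
Food-to-microorganism ratio F/M = Q S₀ / (V X) = 898 × 141 / (174.8 × 3570) = 0.2029 d⁻¹.

F/M ≈ 0.203 d⁻¹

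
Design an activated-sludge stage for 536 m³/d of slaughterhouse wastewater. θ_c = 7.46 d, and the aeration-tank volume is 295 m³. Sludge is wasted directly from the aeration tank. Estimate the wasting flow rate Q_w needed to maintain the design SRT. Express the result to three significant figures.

Wasting from the aeration tank: Q_w = V / θ_c = 295.0 / 7.46 = 39.54 m³/d.

Q_w ≈ 39.5 m³/d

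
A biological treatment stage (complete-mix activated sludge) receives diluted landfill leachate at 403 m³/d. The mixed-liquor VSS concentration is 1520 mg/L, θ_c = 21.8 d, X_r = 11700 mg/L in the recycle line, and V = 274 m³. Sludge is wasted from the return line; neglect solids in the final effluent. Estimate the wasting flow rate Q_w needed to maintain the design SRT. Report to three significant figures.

Wasting from the return line (neglecting effluent solids): Q_w = V·X / (θ_c·X_r) = 274.0 × 1520 / (21.8 × 11700) = 1.633 m³/d.

Q_w ≈ 1.63 m³/d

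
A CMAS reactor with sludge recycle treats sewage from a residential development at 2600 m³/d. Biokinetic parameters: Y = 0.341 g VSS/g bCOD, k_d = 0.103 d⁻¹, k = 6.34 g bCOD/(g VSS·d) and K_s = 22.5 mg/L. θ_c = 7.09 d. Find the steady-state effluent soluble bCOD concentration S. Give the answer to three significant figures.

S ≈ 2.86 mg/L

Effluent substrate depends only on kinetics and SRT: S = K_s(1 + k_d θ_c) / [θ_c(Yk − k_d) − 1] = 22.5 × (1 + 0.103 × 7.09) / [7.09 × (0.341 × 6.34 − 0.103) − 1] = 38.93 / 13.60 = 2.863 mg/L.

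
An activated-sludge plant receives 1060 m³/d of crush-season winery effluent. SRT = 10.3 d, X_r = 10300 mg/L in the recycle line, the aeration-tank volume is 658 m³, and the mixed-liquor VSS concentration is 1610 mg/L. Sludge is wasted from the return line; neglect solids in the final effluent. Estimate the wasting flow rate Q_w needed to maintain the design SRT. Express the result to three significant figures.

θ_c = V·X/(Q_w·X_r) when wasting from the recycle, so Q_w = V·X/(θ_c·X_r) = 658.0 × 1610 / (10.3 × 10300) = 9.986 m³/d.

Q_w ≈ 9.99 m³/d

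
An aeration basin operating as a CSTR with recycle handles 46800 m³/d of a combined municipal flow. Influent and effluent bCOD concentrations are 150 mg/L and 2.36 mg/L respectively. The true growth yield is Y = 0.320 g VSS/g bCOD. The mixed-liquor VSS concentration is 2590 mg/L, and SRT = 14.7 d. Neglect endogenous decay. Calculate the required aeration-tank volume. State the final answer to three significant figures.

With k_d = 0 the design equation reduces to V = Y Q (S₀−S) θ_c / X = 0.320 × 46800 × (150 − 2.36) × 14.7 / 2590 = 12549 m³.

V ≈ 12500 m³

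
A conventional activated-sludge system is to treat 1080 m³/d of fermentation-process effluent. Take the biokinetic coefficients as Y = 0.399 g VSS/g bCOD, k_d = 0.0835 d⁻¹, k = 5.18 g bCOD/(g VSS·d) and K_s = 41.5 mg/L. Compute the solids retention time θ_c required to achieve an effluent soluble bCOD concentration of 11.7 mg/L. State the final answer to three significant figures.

θ_c ≈ 2.70 d

Specific growth rate at S = 11.7 mg/L: μ = YkS/(K_s+S) = 0.399·5.18·11.7/(41.5+11.7) = 0.4545 d⁻¹.
1/θ_c = 0.4545 − 0.0835 = 0.3710 d⁻¹, so θ_c = 2.695 d.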